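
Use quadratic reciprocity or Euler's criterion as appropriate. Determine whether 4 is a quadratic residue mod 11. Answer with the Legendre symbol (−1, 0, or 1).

1

Pull out 2^2: since 11 ≡ 3 (mod 8), (2/11) = -1, so (2/11)^2 = +1.
Reached (1/11) = 1. Collecting the sign flips along the way, the symbol is +1.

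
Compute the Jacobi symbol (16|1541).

Pull out 2^4: since 1541 ≡ 5 (mod 8), (2/1541) = -1, so (2/1541)^4 = +1.
Reached (1/1541) = 1. Collecting the sign flips along the way, the symbol is +1.

1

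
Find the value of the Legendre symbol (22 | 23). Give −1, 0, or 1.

-1

Pull out 2: since 23 ≡ 7 (mod 8), (2/23) = +1.
Reciprocity: 11 ≡ 3 and 23 ≡ 3 (mod 4), so (11/23) = −(23/11).
Reduce top mod 11: now compute (1/11).
Reached (1/11) = 1. Collecting the sign flips along the way, the symbol is -1.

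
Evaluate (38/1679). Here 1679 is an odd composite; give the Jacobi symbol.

Pull out 2: since 1679 ≡ 7 (mod 8), (2/1679) = +1.
Reciprocity: 19 ≡ 3 and 1679 ≡ 3 (mod 4), so (19/1679) = −(1679/19).
Reduce top mod 19: now compute (7/19).
Reciprocity: 7 ≡ 3 and 19 ≡ 3 (mod 4), so (7/19) = −(19/7).
Reduce top mod 7: now compute (5/7).
Reciprocity: 5 ≡ 1 and 7 ≡ 3 (mod 4), so (5/7) = +(7/5).
Reduce top mod 5: now compute (2/5).
Pull out 2: since 5 ≡ 5 (mod 8), (2/5) = -1.
Reached (1/5) = 1. Collecting the sign flips along the way, the symbol is -1.

-1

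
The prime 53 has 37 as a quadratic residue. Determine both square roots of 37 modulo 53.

14, 39

53 ≡ 1 (mod 4), so we find a root by search.
Trying successive values, 14² = 196 ≡ 37 (mod 53). The other root is 53 − 14 = 39.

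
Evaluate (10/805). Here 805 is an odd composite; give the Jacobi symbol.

0

Pull out 2: since 805 ≡ 5 (mod 8), (2/805) = -1.
Reciprocity: 5 ≡ 1 and 805 ≡ 1 (mod 4), so (5/805) = +(805/5).
Reduce top mod 5: now compute (0/5).
Top reduces to 0: gcd > 1, so the symbol is 0.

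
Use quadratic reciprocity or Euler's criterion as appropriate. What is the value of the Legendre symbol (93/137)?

Reciprocity: 93 ≡ 1 and 137 ≡ 1 (mod 4), so (93/137) = +(137/93).
Reduce top mod 93: now compute (44/93).
Pull out 2^2: since 93 ≡ 5 (mod 8), (2/93) = -1, so (2/93)^2 = +1.
Reciprocity: 11 ≡ 3 and 93 ≡ 1 (mod 4), so (11/93) = +(93/11).
Reduce top mod 11: now compute (5/11).
Reciprocity: 5 ≡ 1 and 11 ≡ 3 (mod 4), so (5/11) = +(11/5).
Reduce top mod 5: now compute (1/5).
Reached (1/5) = 1. Collecting the sign flips along the way, the symbol is +1.

1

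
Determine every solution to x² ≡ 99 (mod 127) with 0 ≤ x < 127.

37, 90

Since 127 ≡ 3 (mod 4), a square root of 99 is 99^((127+1)/4) = 99^32 mod 127.
Repeated squaring: 99^2≡22, 99^4≡103, 99^8≡68, 99^16≡52, 99^32≡37 (mod 127).
99^32 = 99^(32) ≡ 37 (mod 127).
Check: 37² = 1369 ≡ 99 (mod 127). The two roots are 37 and 90.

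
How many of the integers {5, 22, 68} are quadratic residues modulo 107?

0

(5/107) = -1 → non-residue.
(22/107) = -1 → non-residue.
(68/107) = -1 → non-residue.
Total quadratic residues among the 3: 0.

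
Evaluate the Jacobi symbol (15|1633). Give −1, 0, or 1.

-1

Reciprocity: 15 ≡ 3 and 1633 ≡ 1 (mod 4), so (15/1633) = +(1633/15).
Reduce top mod 15: now compute (13/15).
Reciprocity: 13 ≡ 1 and 15 ≡ 3 (mod 4), so (13/15) = +(15/13).
Reduce top mod 13: now compute (2/13).
Pull out 2: since 13 ≡ 5 (mod 8), (2/13) = -1.
Reached (1/13) = 1. Collecting the sign flips along the way, the symbol is -1.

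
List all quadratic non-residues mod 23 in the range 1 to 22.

5 7 10 11 14 15 17 19 20 21 22

Square k = 1,…,11 (k and 23−k give the same square):
1²=1, 2²=4, 3²=9, 4²=16, 5²≡2, 6²≡13, 7²≡3, 8²≡18, 9²≡12, 10²≡8, 11²≡6 (mod 23).
The residues are {1, 2, 3, 4, 6, 8, 9, 12, 13, 16, 18}; the non-residues are the remaining 11 nonzero classes.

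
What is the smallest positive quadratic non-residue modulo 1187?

(2/1187) = −1, so 2 is the smallest positive non-residue mod 1187.

2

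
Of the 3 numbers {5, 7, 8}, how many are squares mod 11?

(5/11) = +1 → QR.
(7/11) = -1 → non-residue.
(8/11) = -1 → non-residue.
Total quadratic residues among the 3: 1.

1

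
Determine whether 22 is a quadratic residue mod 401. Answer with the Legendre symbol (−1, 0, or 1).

Pull out 2: since 401 ≡ 1 (mod 8), (2/401) = +1.
Reciprocity: 11 ≡ 3 and 401 ≡ 1 (mod 4), so (11/401) = +(401/11).
Reduce top mod 11: now compute (5/11).
Reciprocity: 5 ≡ 1 and 11 ≡ 3 (mod 4), so (5/11) = +(11/5).
Reduce top mod 5: now compute (1/5).
Reached (1/5) = 1. Collecting the sign flips along the way, the symbol is +1.

1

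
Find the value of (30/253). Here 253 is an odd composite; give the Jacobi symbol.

1

Pull out 2: since 253 ≡ 5 (mod 8), (2/253) = -1.
Reciprocity: 15 ≡ 3 and 253 ≡ 1 (mod 4), so (15/253) = +(253/15).
Reduce top mod 15: now compute (13/15).
Reciprocity: 13 ≡ 1 and 15 ≡ 3 (mod 4), so (13/15) = +(15/13).
Reduce top mod 13: now compute (2/13).
Pull out 2: since 13 ≡ 5 (mod 8), (2/13) = -1.
Reached (1/13) = 1. Collecting the sign flips along the way, the symbol is +1.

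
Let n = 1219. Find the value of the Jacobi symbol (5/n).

Reciprocity: 5 ≡ 1 and 1219 ≡ 3 (mod 4), so (5/1219) = +(1219/5).
Reduce top mod 5: now compute (4/5).
Pull out 2^2: since 5 ≡ 5 (mod 8), (2/5) = -1, so (2/5)^2 = +1.
Reached (1/5) = 1. Collecting the sign flips along the way, the symbol is +1.

1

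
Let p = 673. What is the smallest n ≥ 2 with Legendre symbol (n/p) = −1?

(2/673) = +1, so 2 is a residue.
(3/673) = +1, so 3 is a residue.
(4/673) = +1, so 4 is a residue.
(5/673) = −1, so 5 is the smallest positive non-residue mod 673.

5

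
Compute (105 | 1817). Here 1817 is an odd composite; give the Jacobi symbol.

Reciprocity: 105 ≡ 1 and 1817 ≡ 1 (mod 4), so (105/1817) = +(1817/105).
Reduce top mod 105: now compute (32/105).
Pull out 2^5: since 105 ≡ 1 (mod 8), (2/105) = +1, so (2/105)^5 = +1.
Reached (1/105) = 1. Collecting the sign flips along the way, the symbol is +1.

1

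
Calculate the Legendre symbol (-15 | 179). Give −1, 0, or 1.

Euler's criterion: (-15/179) ≡ 164^89 (mod 179).
164^2 ≡ 46 (mod 179)
164^4 ≡ 147 (mod 179)
164^8 ≡ 129 (mod 179)
164^16 ≡ 173 (mod 179)
164^32 ≡ 36 (mod 179)
164^64 ≡ 43 (mod 179)
164^89 = 164^(64+16+8+1) ≡ 178 (mod 179).
Result is 178 ≡ −1, so (-15/179) = −1.

-1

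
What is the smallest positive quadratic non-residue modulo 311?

(2/311) = +1, so 2 is a residue.
(3/311) = +1, so 3 is a residue.
(4/311) = +1, so 4 is a residue.
(5/311) = +1, so 5 is a residue.
(6/311) = +1, so 6 is a residue.
(7/311) = +1, so 7 is a residue.
(8/311) = +1, so 8 is a residue.
(9/311) = +1, so 9 is a residue.
(10/311) = +1, so 10 is a residue.
(11/311) = −1, so 11 is the smallest positive non-residue mod 311.

11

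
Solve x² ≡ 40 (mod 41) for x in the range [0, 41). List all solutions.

41 ≡ 1 (mod 4), so we find a root by search.
Trying successive values, 9² = 81 ≡ 40 (mod 41). The other root is 41 − 9 = 32.

9, 32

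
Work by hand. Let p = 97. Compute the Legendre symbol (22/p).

Pull out 2: since 97 ≡ 1 (mod 8), (2/97) = +1.
Reciprocity: 11 ≡ 3 and 97 ≡ 1 (mod 4), so (11/97) = +(97/11).
Reduce top mod 11: now compute (9/11).
Reciprocity: 9 ≡ 1 and 11 ≡ 3 (mod 4), so (9/11) = +(11/9).
Reduce top mod 9: now compute (2/9).
Pull out 2: since 9 ≡ 1 (mod 8), (2/9) = +1.
Reached (1/9) = 1. Collecting the sign flips along the way, the symbol is +1.

1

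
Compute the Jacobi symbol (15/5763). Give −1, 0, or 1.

Reciprocity: 15 ≡ 3 and 5763 ≡ 3 (mod 4), so (15/5763) = −(5763/15).
Reduce top mod 15: now compute (3/15).
Reciprocity: 3 ≡ 3 and 15 ≡ 3 (mod 4), so (3/15) = −(15/3).
Reduce top mod 3: now compute (0/3).
Top reduces to 0: gcd > 1, so the symbol is 0.

0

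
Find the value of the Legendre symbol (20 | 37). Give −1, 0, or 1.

Pull out 2^2: since 37 ≡ 5 (mod 8), (2/37) = -1, so (2/37)^2 = +1.
Reciprocity: 5 ≡ 1 and 37 ≡ 1 (mod 4), so (5/37) = +(37/5).
Reduce top mod 5: now compute (2/5).
Pull out 2: since 5 ≡ 5 (mod 8), (2/5) = -1.
Reached (1/5) = 1. Collecting the sign flips along the way, the symbol is -1.

-1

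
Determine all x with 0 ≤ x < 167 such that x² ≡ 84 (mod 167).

Since 167 ≡ 3 (mod 4), a square root of 84 is 84^((167+1)/4) = 84^42 mod 167.
Repeated squaring: 84^2≡42, 84^4≡94, 84^8≡152, 84^16≡58, 84^32≡24 (mod 167).
84^42 = 84^(32+8+2) ≡ 77 (mod 167).
Check: 77² = 5929 ≡ 84 (mod 167). The two roots are 77 and 90.

77, 90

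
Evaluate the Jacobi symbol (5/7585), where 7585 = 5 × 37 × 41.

0

Reciprocity: 5 ≡ 1 and 7585 ≡ 1 (mod 4), so (5/7585) = +(7585/5).
Reduce top mod 5: now compute (0/5).
Top reduces to 0: gcd > 1, so the symbol is 0.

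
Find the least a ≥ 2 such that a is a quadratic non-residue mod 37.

(2/37) = −1, so 2 is the smallest positive non-residue mod 37.

2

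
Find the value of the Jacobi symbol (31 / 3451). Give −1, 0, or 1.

-1

Reciprocity: 31 ≡ 3 and 3451 ≡ 3 (mod 4), so (31/3451) = −(3451/31).
Reduce top mod 31: now compute (10/31).
Pull out 2: since 31 ≡ 7 (mod 8), (2/31) = +1.
Reciprocity: 5 ≡ 1 and 31 ≡ 3 (mod 4), so (5/31) = +(31/5).
Reduce top mod 5: now compute (1/5).
Reached (1/5) = 1. Collecting the sign flips along the way, the symbol is -1.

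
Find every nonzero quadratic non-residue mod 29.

2, 3, 8, 10, 11, 12, 14, 15, 17, 18, 19, 21, 26, 27

Square k = 1,…,14 (k and 29−k give the same square):
1²=1, 2²=4, 3²=9, 4²=16, 5²=25, 6²≡7, 7²≡20, 8²≡6, 9²≡23, 10²≡13, 11²≡5, 12²≡28, 13²≡24, 14²≡22 (mod 29).
The residues are {1, 4, 5, 6, 7, 9, 13, 16, 20, 22, 23, 24, 25, 28}; the non-residues are the remaining 14 nonzero classes.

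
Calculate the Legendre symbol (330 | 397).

1

Pull out 2: since 397 ≡ 5 (mod 8), (2/397) = -1.
Reciprocity: 165 ≡ 1 and 397 ≡ 1 (mod 4), so (165/397) = +(397/165).
Reduce top mod 165: now compute (67/165).
Reciprocity: 67 ≡ 3 and 165 ≡ 1 (mod 4), so (67/165) = +(165/67).
Reduce top mod 67: now compute (31/67).
Reciprocity: 31 ≡ 3 and 67 ≡ 3 (mod 4), so (31/67) = −(67/31).
Reduce top mod 31: now compute (5/31).
Reciprocity: 5 ≡ 1 and 31 ≡ 3 (mod 4), so (5/31) = +(31/5).
Reduce top mod 5: now compute (1/5).
Reached (1/5) = 1. Collecting the sign flips along the way, the symbol is +1.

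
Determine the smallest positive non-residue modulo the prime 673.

(2/673) = +1, so 2 is a residue.
(3/673) = +1, so 3 is a residue.
(4/673) = +1, so 4 is a residue.
(5/673) = −1, so 5 is the smallest positive non-residue mod 673.

5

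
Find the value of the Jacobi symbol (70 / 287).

Pull out 2: since 287 ≡ 7 (mod 8), (2/287) = +1.
Reciprocity: 35 ≡ 3 and 287 ≡ 3 (mod 4), so (35/287) = −(287/35).
Reduce top mod 35: now compute (7/35).
Reciprocity: 7 ≡ 3 and 35 ≡ 3 (mod 4), so (7/35) = −(35/7).
Reduce top mod 7: now compute (0/7).
Top reduces to 0: gcd > 1, so the symbol is 0.

0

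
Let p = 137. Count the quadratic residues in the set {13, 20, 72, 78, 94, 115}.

3

(13/137) = -1 → non-residue.
(20/137) = -1 → non-residue.
(72/137) = +1 → QR.
(78/137) = +1 → QR.
(94/137) = -1 → non-residue.
(115/137) = +1 → QR.
Total quadratic residues among the 6: 3.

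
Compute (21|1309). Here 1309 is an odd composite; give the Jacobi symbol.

0

Reciprocity: 21 ≡ 1 and 1309 ≡ 1 (mod 4), so (21/1309) = +(1309/21).
Reduce top mod 21: now compute (7/21).
Reciprocity: 7 ≡ 3 and 21 ≡ 1 (mod 4), so (7/21) = +(21/7).
Reduce top mod 7: now compute (0/7).
Top reduces to 0: gcd > 1, so the symbol is 0.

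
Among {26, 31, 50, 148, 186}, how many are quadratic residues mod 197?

2

(26/197) = +1 → QR.
(31/197) = -1 → non-residue.
(50/197) = -1 → non-residue.
(148/197) = +1 → QR.
(186/197) = -1 → non-residue.
Total quadratic residues among the 5: 2.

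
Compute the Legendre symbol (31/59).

Reciprocity: 31 ≡ 3 and 59 ≡ 3 (mod 4), so (31/59) = −(59/31).
Reduce top mod 31: now compute (28/31).
Pull out 2^2: since 31 ≡ 7 (mod 8), (2/31) = +1, so (2/31)^2 = +1.
Reciprocity: 7 ≡ 3 and 31 ≡ 3 (mod 4), so (7/31) = −(31/7).
Reduce top mod 7: now compute (3/7).
Reciprocity: 3 ≡ 3 and 7 ≡ 3 (mod 4), so (3/7) = −(7/3).
Reduce top mod 3: now compute (1/3).
Reached (1/3) = 1. Collecting the sign flips along the way, the symbol is -1.

-1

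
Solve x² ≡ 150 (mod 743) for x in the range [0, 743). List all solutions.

Since 743 ≡ 3 (mod 4), a square root of 150 is 150^((743+1)/4) = 150^186 mod 743.
Repeated squaring: 150^2≡210, 150^4≡263, 150^8≡70, 150^16≡442, 150^32≡698, 150^64≡539, 150^128≡8 (mod 743).
150^186 = 150^(128+32+16+8+2) ≡ 305 (mod 743).
Check: 305² = 93025 ≡ 150 (mod 743). The two roots are 305 and 438.

305, 438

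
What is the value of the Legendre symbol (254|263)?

Euler's criterion: (254/263) ≡ 254^131 (mod 263).
254^2 ≡ 81 (mod 263)
254^4 ≡ 249 (mod 263)
254^8 ≡ 196 (mod 263)
254^16 ≡ 18 (mod 263)
254^32 ≡ 61 (mod 263)
254^64 ≡ 39 (mod 263)
254^128 ≡ 206 (mod 263)
254^131 = 254^(128+2+1) ≡ 262 (mod 263).
Result is 262 ≡ −1, so (254/263) = −1.

-1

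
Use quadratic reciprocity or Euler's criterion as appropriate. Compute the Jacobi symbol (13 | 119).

-1

Reciprocity: 13 ≡ 1 and 119 ≡ 3 (mod 4), so (13/119) = +(119/13).
Reduce top mod 13: now compute (2/13).
Pull out 2: since 13 ≡ 5 (mod 8), (2/13) = -1.
Reached (1/13) = 1. Collecting the sign flips along the way, the symbol is -1.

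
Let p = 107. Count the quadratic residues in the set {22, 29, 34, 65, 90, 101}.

4

(22/107) = -1 → non-residue.
(29/107) = +1 → QR.
(34/107) = +1 → QR.
(65/107) = -1 → non-residue.
(90/107) = +1 → QR.
(101/107) = +1 → QR.
Total quadratic residues among the 6: 4.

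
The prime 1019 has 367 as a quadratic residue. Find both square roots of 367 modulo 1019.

Since 1019 ≡ 3 (mod 4), a square root of 367 is 367^((1019+1)/4) = 367^255 mod 1019.
Repeated squaring: 367^2≡181, 367^4≡153, 367^8≡991, 367^16≡784, 367^32≡199, 367^64≡879, 367^128≡239 (mod 1019).
367^255 = 367^(128+64+32+16+8+4+2+1) ≡ 611 (mod 1019).
Check: 611² = 373321 ≡ 367 (mod 1019). The two roots are 408 and 611.

408, 611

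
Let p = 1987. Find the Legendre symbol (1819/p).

-1

Reciprocity: 1819 ≡ 3 and 1987 ≡ 3 (mod 4), so (1819/1987) = −(1987/1819).
Reduce top mod 1819: now compute (168/1819).
Pull out 2^3: since 1819 ≡ 3 (mod 8), (2/1819) = -1, so (2/1819)^3 = -1.
Reciprocity: 21 ≡ 1 and 1819 ≡ 3 (mod 4), so (21/1819) = +(1819/21).
Reduce top mod 21: now compute (13/21).
Reciprocity: 13 ≡ 1 and 21 ≡ 1 (mod 4), so (13/21) = +(21/13).
Reduce top mod 13: now compute (8/13).
Pull out 2^3: since 13 ≡ 5 (mod 8), (2/13) = -1, so (2/13)^3 = -1.
Reached (1/13) = 1. Collecting the sign flips along the way, the symbol is -1.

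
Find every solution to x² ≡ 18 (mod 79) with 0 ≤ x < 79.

27, 52

Since 79 ≡ 3 (mod 4), a square root of 18 is 18^((79+1)/4) = 18^20 mod 79.
Repeated squaring: 18^2≡8, 18^4≡64, 18^8≡67, 18^16≡65 (mod 79).
18^20 = 18^(16+4) ≡ 52 (mod 79).
Check: 52² = 2704 ≡ 18 (mod 79). The two roots are 27 and 52.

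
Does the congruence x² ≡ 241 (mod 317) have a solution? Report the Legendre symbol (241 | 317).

Euler's criterion: (241/317) ≡ 241^158 (mod 317).
241^2 ≡ 70 (mod 317)
241^4 ≡ 145 (mod 317)
241^8 ≡ 103 (mod 317)
241^16 ≡ 148 (mod 317)
241^32 ≡ 31 (mod 317)
241^64 ≡ 10 (mod 317)
241^128 ≡ 100 (mod 317)
241^158 = 241^(128+16+8+4+2) ≡ 316 (mod 317).
Result is 316 ≡ −1, so (241/317) = −1.

-1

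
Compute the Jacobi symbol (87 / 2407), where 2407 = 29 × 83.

0

Reciprocity: 87 ≡ 3 and 2407 ≡ 3 (mod 4), so (87/2407) = −(2407/87).
Reduce top mod 87: now compute (58/87).
Pull out 2: since 87 ≡ 7 (mod 8), (2/87) = +1.
Reciprocity: 29 ≡ 1 and 87 ≡ 3 (mod 4), so (29/87) = +(87/29).
Reduce top mod 29: now compute (0/29).
Top reduces to 0: gcd > 1, so the symbol is 0.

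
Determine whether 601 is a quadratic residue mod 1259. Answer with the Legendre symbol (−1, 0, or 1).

Reciprocity: 601 ≡ 1 and 1259 ≡ 3 (mod 4), so (601/1259) = +(1259/601).
Reduce top mod 601: now compute (57/601).
Reciprocity: 57 ≡ 1 and 601 ≡ 1 (mod 4), so (57/601) = +(601/57).
Reduce top mod 57: now compute (31/57).
Reciprocity: 31 ≡ 3 and 57 ≡ 1 (mod 4), so (31/57) = +(57/31).
Reduce top mod 31: now compute (26/31).
Pull out 2: since 31 ≡ 7 (mod 8), (2/31) = +1.
Reciprocity: 13 ≡ 1 and 31 ≡ 3 (mod 4), so (13/31) = +(31/13).
Reduce top mod 13: now compute (5/13).
Reciprocity: 5 ≡ 1 and 13 ≡ 1 (mod 4), so (5/13) = +(13/5).
Reduce top mod 5: now compute (3/5).
Reciprocity: 3 ≡ 3 and 5 ≡ 1 (mod 4), so (3/5) = +(5/3).
Reduce top mod 3: now compute (2/3).
Pull out 2: since 3 ≡ 3 (mod 8), (2/3) = -1.
Reached (1/3) = 1. Collecting the sign flips along the way, the symbol is -1.

-1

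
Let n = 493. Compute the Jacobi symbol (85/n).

Reciprocity: 85 ≡ 1 and 493 ≡ 1 (mod 4), so (85/493) = +(493/85).
Reduce top mod 85: now compute (68/85).
Pull out 2^2: since 85 ≡ 5 (mod 8), (2/85) = -1, so (2/85)^2 = +1.
Reciprocity: 17 ≡ 1 and 85 ≡ 1 (mod 4), so (17/85) = +(85/17).
Reduce top mod 17: now compute (0/17).
Top reduces to 0: gcd > 1, so the symbol is 0.

0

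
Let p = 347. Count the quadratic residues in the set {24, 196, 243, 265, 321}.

3

(24/347) = -1 → non-residue.
(196/347) = +1 → QR.
(243/347) = +1 → QR.
(265/347) = -1 → non-residue.
(321/347) = +1 → QR.
Total quadratic residues among the 5: 3.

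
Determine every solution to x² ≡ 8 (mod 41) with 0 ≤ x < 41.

7, 34

41 ≡ 1 (mod 4), so we find a root by search.
Trying successive values, 7² = 49 ≡ 8 (mod 41). The other root is 41 − 7 = 34.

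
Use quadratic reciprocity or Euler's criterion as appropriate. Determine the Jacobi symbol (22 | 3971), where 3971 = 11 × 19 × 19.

Pull out 2: since 3971 ≡ 3 (mod 8), (2/3971) = -1.
Reciprocity: 11 ≡ 3 and 3971 ≡ 3 (mod 4), so (11/3971) = −(3971/11).
Reduce top mod 11: now compute (0/11).
Top reduces to 0: gcd > 1, so the symbol is 0.

0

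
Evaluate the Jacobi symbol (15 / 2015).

Reciprocity: 15 ≡ 3 and 2015 ≡ 3 (mod 4), so (15/2015) = −(2015/15).
Reduce top mod 15: now compute (5/15).
Reciprocity: 5 ≡ 1 and 15 ≡ 3 (mod 4), so (5/15) = +(15/5).
Reduce top mod 5: now compute (0/5).
Top reduces to 0: gcd > 1, so the symbol is 0.

0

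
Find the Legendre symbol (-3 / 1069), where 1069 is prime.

1

Euler's criterion: (-3/1069) ≡ 1066^534 (mod 1069).
1066^2 ≡ 9 (mod 1069)
1066^4 ≡ 81 (mod 1069)
1066^8 ≡ 147 (mod 1069)
1066^16 ≡ 229 (mod 1069)
1066^32 ≡ 60 (mod 1069)
1066^64 ≡ 393 (mod 1069)
1066^128 ≡ 513 (mod 1069)
1066^256 ≡ 195 (mod 1069)
1066^512 ≡ 610 (mod 1069)
1066^534 = 1066^(512+16+4+2) ≡ 1 (mod 1069).
Result is 1, so (-3/1069) = 1.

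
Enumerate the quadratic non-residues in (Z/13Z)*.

2,5,6,7,8,11

Square k = 1,…,6 (k and 13−k give the same square):
1²=1, 2²=4, 3²=9, 4²≡3, 5²≡12, 6²≡10 (mod 13).
The residues are {1, 3, 4, 9, 10, 12}; the non-residues are the remaining 6 nonzero classes.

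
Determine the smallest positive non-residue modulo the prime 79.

3

(2/79) = +1, so 2 is a residue.
(3/79) = −1, so 3 is the smallest positive non-residue mod 79.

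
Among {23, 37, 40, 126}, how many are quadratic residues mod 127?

1

(23/127) = -1 → non-residue.
(37/127) = +1 → QR.
(40/127) = -1 → non-residue.
(126/127) = -1 → non-residue.
Total quadratic residues among the 4: 1.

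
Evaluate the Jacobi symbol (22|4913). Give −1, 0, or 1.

Pull out 2: since 4913 ≡ 1 (mod 8), (2/4913) = +1.
Reciprocity: 11 ≡ 3 and 4913 ≡ 1 (mod 4), so (11/4913) = +(4913/11).
Reduce top mod 11: now compute (7/11).
Reciprocity: 7 ≡ 3 and 11 ≡ 3 (mod 4), so (7/11) = −(11/7).
Reduce top mod 7: now compute (4/7).
Pull out 2^2: since 7 ≡ 7 (mod 8), (2/7) = +1, so (2/7)^2 = +1.
Reached (1/7) = 1. Collecting the sign flips along the way, the symbol is -1.

-1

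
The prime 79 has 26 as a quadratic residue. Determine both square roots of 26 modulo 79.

Since 79 ≡ 3 (mod 4), a square root of 26 is 26^((79+1)/4) = 26^20 mod 79.
Repeated squaring: 26^2≡44, 26^4≡40, 26^8≡20, 26^16≡5 (mod 79).
26^20 = 26^(16+4) ≡ 42 (mod 79).
Check: 42² = 1764 ≡ 26 (mod 79). The two roots are 37 and 42.

37, 42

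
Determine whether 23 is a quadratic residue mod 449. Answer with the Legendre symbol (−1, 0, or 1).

1

Reciprocity: 23 ≡ 3 and 449 ≡ 1 (mod 4), so (23/449) = +(449/23).
Reduce top mod 23: now compute (12/23).
Pull out 2^2: since 23 ≡ 7 (mod 8), (2/23) = +1, so (2/23)^2 = +1.
Reciprocity: 3 ≡ 3 and 23 ≡ 3 (mod 4), so (3/23) = −(23/3).
Reduce top mod 3: now compute (2/3).
Pull out 2: since 3 ≡ 3 (mod 8), (2/3) = -1.
Reached (1/3) = 1. Collecting the sign flips along the way, the symbol is +1.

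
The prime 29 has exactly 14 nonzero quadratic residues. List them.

Square k = 1,…,14 (k and 29−k give the same square):
1²=1, 2²=4, 3²=9, 4²=16, 5²=25, 6²≡7, 7²≡20, 8²≡6, 9²≡23, 10²≡13, 11²≡5, 12²≡28, 13²≡24, 14²≡22 (mod 29).
So the quadratic residues mod 29 are {1, 4, 5, 6, 7, 9, 13, 16, 20, 22, 23, 24, 25, 28}.

1, 4, 5, 6, 7, 9, 13, 16, 20, 22, 23, 24, 25, 28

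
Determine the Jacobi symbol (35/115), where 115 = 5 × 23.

0

Reciprocity: 35 ≡ 3 and 115 ≡ 3 (mod 4), so (35/115) = −(115/35).
Reduce top mod 35: now compute (10/35).
Pull out 2: since 35 ≡ 3 (mod 8), (2/35) = -1.
Reciprocity: 5 ≡ 1 and 35 ≡ 3 (mod 4), so (5/35) = +(35/5).
Reduce top mod 5: now compute (0/5).
Top reduces to 0: gcd > 1, so the symbol is 0.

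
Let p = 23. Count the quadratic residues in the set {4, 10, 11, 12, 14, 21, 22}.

(4/23) = +1 → QR.
(10/23) = -1 → non-residue.
(11/23) = -1 → non-residue.
(12/23) = +1 → QR.
(14/23) = -1 → non-residue.
(21/23) = -1 → non-residue.
(22/23) = -1 → non-residue.
Total quadratic residues among the 7: 2.

2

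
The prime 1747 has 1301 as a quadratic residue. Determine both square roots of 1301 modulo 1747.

Since 1747 ≡ 3 (mod 4), a square root of 1301 is 1301^((1747+1)/4) = 1301^437 mod 1747.
Repeated squaring: 1301^2≡1505, 1301^4≡913, 1301^8≡250, 1301^16≡1355, 1301^32≡1675, 1301^64≡1690, 1301^128≡1502, 1301^256≡627 (mod 1747).
1301^437 = 1301^(256+128+32+16+4+1) ≡ 1126 (mod 1747).
Check: 1126² = 1267876 ≡ 1301 (mod 1747). The two roots are 621 and 1126.

621, 1126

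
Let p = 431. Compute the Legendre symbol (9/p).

Reciprocity: 9 ≡ 1 and 431 ≡ 3 (mod 4), so (9/431) = +(431/9).
Reduce top mod 9: now compute (8/9).
Pull out 2^3: since 9 ≡ 1 (mod 8), (2/9) = +1, so (2/9)^3 = +1.
Reached (1/9) = 1. Collecting the sign flips along the way, the symbol is +1.

1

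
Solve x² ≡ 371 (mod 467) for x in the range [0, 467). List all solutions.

Since 467 ≡ 3 (mod 4), a square root of 371 is 371^((467+1)/4) = 371^117 mod 467.
Repeated squaring: 371^2≡343, 371^4≡432, 371^8≡291, 371^16≡154, 371^32≡366, 371^64≡394 (mod 467).
371^117 = 371^(64+32+16+4+1) ≡ 71 (mod 467).
Check: 71² = 5041 ≡ 371 (mod 467). The two roots are 71 and 396.

71, 396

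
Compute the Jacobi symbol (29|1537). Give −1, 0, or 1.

0

Reciprocity: 29 ≡ 1 and 1537 ≡ 1 (mod 4), so (29/1537) = +(1537/29).
Reduce top mod 29: now compute (0/29).
Top reduces to 0: gcd > 1, so the symbol is 0.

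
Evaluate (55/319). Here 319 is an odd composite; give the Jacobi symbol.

Reciprocity: 55 ≡ 3 and 319 ≡ 3 (mod 4), so (55/319) = −(319/55).
Reduce top mod 55: now compute (44/55).
Pull out 2^2: since 55 ≡ 7 (mod 8), (2/55) = +1, so (2/55)^2 = +1.
Reciprocity: 11 ≡ 3 and 55 ≡ 3 (mod 4), so (11/55) = −(55/11).
Reduce top mod 11: now compute (0/11).
Top reduces to 0: gcd > 1, so the symbol is 0.

0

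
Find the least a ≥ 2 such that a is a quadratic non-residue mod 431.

(2/431) = +1, so 2 is a residue.
(3/431) = +1, so 3 is a residue.
(4/431) = +1, so 4 is a residue.
(5/431) = +1, so 5 is a residue.
(6/431) = +1, so 6 is a residue.
(7/431) = −1, so 7 is the smallest positive non-residue mod 431.

7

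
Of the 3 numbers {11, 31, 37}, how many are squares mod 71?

(11/71) = -1 → non-residue.
(31/71) = -1 → non-residue.
(37/71) = +1 → QR.
Total quadratic residues among the 3: 1.

1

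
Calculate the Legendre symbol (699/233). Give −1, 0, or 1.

0

First reduce: 699 ≡ 0 (mod 233).
Top reduces to 0: gcd > 1, so the symbol is 0.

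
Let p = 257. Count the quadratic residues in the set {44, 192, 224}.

(44/257) = +1 → QR.
(192/257) = -1 → non-residue.
(224/257) = -1 → non-residue.
Total quadratic residues among the 3: 1.

1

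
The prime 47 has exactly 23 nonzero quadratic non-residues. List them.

5, 10, 11, 13, 15, 19, 20, 22, 23, 26, 29, 30, 31, 33, 35, 38, 39, 40, 41, 43, 44, 45, 46

Square k = 1,…,23 (k and 47−k give the same square):
1²=1, 2²=4, 3²=9, 4²=16, 5²=25, 6²=36, 7²≡2, 8²≡17, 9²≡34, 10²≡6, 11²≡27, 12²≡3, 13²≡28, 14²≡8, 15²≡37, 16²≡21, 17²≡7, 18²≡42, 19²≡32, 20²≡24, 21²≡18, 22²≡14, 23²≡12 (mod 47).
The residues are {1, 2, 3, 4, 6, 7, 8, 9, 12, 14, 16, 17, 18, 21, 24, 25, 27, 28, 32, 34, 36, 37, 42}; the non-residues are the remaining 23 nonzero classes.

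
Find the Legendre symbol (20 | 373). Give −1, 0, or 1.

-1

Pull out 2^2: since 373 ≡ 5 (mod 8), (2/373) = -1, so (2/373)^2 = +1.
Reciprocity: 5 ≡ 1 and 373 ≡ 1 (mod 4), so (5/373) = +(373/5).
Reduce top mod 5: now compute (3/5).
Reciprocity: 3 ≡ 3 and 5 ≡ 1 (mod 4), so (3/5) = +(5/3).
Reduce top mod 3: now compute (2/3).
Pull out 2: since 3 ≡ 3 (mod 8), (2/3) = -1.
Reached (1/3) = 1. Collecting the sign flips along the way, the symbol is -1.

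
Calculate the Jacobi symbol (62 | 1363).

-1

Pull out 2: since 1363 ≡ 3 (mod 8), (2/1363) = -1.
Reciprocity: 31 ≡ 3 and 1363 ≡ 3 (mod 4), so (31/1363) = −(1363/31).
Reduce top mod 31: now compute (30/31).
Pull out 2: since 31 ≡ 7 (mod 8), (2/31) = +1.
Reciprocity: 15 ≡ 3 and 31 ≡ 3 (mod 4), so (15/31) = −(31/15).
Reduce top mod 15: now compute (1/15).
Reached (1/15) = 1. Collecting the sign flips along the way, the symbol is -1.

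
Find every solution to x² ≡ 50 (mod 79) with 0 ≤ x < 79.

Since 79 ≡ 3 (mod 4), a square root of 50 is 50^((79+1)/4) = 50^20 mod 79.
Repeated squaring: 50^2≡51, 50^4≡73, 50^8≡36, 50^16≡32 (mod 79).
50^20 = 50^(16+4) ≡ 45 (mod 79).
Check: 45² = 2025 ≡ 50 (mod 79). The two roots are 34 and 45.

34, 45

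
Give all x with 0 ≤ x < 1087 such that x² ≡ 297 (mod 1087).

133, 954

Since 1087 ≡ 3 (mod 4), a square root of 297 is 297^((1087+1)/4) = 297^272 mod 1087.
Repeated squaring: 297^2≡162, 297^4≡156, 297^8≡422, 297^16≡903, 297^32≡159, 297^64≡280, 297^128≡136, 297^256≡17 (mod 1087).
297^272 = 297^(256+16) ≡ 133 (mod 1087).
Check: 133² = 17689 ≡ 297 (mod 1087). The two roots are 133 and 954.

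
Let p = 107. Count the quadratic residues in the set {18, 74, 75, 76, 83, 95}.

(18/107) = -1 → non-residue.
(74/107) = -1 → non-residue.
(75/107) = +1 → QR.
(76/107) = +1 → QR.
(83/107) = +1 → QR.
(95/107) = -1 → non-residue.
Total quadratic residues among the 6: 3.

3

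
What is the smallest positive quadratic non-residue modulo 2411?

(2/2411) = −1, so 2 is the smallest positive non-residue mod 2411.

2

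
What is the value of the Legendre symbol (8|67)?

-1

Euler's criterion: (8/67) ≡ 8^33 (mod 67).
8^2 ≡ 64 (mod 67)
8^4 ≡ 9 (mod 67)
8^8 ≡ 14 (mod 67)
8^16 ≡ 62 (mod 67)
8^32 ≡ 25 (mod 67)
8^33 = 8^(32+1) ≡ 66 (mod 67).
Result is 66 ≡ −1, so (8/67) = −1.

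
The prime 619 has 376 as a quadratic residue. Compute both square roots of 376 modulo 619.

212, 407

Since 619 ≡ 3 (mod 4), a square root of 376 is 376^((619+1)/4) = 376^155 mod 619.
Repeated squaring: 376^2≡244, 376^4≡112, 376^8≡164, 376^16≡279, 376^32≡466, 376^64≡506, 376^128≡389 (mod 619).
376^155 = 376^(128+16+8+2+1) ≡ 212 (mod 619).
Check: 212² = 44944 ≡ 376 (mod 619). The two roots are 212 and 407.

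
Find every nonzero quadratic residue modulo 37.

Square k = 1,…,18 (k and 37−k give the same square):
1²=1, 2²=4, 3²=9, 4²=16, 5²=25, 6²=36, 7²≡12, 8²≡27, 9²≡7, 10²≡26, 11²≡10, 12²≡33, 13²≡21, 14²≡11, 15²≡3, 16²≡34, 17²≡30, 18²≡28 (mod 37).
So the quadratic residues mod 37 are {1, 3, 4, 7, 9, 10, 11, 12, 16, 21, 25, 26, 27, 28, 30, 33, 34, 36}.

1 3 4 7 9 10 11 12 16 21 25 26 27 28 30 33 34 36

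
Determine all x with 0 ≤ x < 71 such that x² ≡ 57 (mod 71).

25, 46

Since 71 ≡ 3 (mod 4), a square root of 57 is 57^((71+1)/4) = 57^18 mod 71.
Repeated squaring: 57^2≡54, 57^4≡5, 57^8≡25, 57^16≡57 (mod 71).
57^18 = 57^(16+2) ≡ 25 (mod 71).
Check: 25² = 625 ≡ 57 (mod 71). The two roots are 25 and 46.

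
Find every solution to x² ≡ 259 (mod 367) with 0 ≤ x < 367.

99, 268

Since 367 ≡ 3 (mod 4), a square root of 259 is 259^((367+1)/4) = 259^92 mod 367.
Repeated squaring: 259^2≡287, 259^4≡161, 259^8≡231, 259^16≡146, 259^32≡30, 259^64≡166 (mod 367).
259^92 = 259^(64+16+8+4) ≡ 268 (mod 367).
Check: 268² = 71824 ≡ 259 (mod 367). The two roots are 99 and 268.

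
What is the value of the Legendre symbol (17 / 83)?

1

Reciprocity: 17 ≡ 1 and 83 ≡ 3 (mod 4), so (17/83) = +(83/17).
Reduce top mod 17: now compute (15/17).
Reciprocity: 15 ≡ 3 and 17 ≡ 1 (mod 4), so (15/17) = +(17/15).
Reduce top mod 15: now compute (2/15).
Pull out 2: since 15 ≡ 7 (mod 8), (2/15) = +1.
Reached (1/15) = 1. Collecting the sign flips along the way, the symbol is +1.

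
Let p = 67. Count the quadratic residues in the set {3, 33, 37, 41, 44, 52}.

(3/67) = -1 → non-residue.
(33/67) = +1 → QR.
(37/67) = +1 → QR.
(41/67) = -1 → non-residue.
(44/67) = -1 → non-residue.
(52/67) = -1 → non-residue.
Total quadratic residues among the 6: 2.

2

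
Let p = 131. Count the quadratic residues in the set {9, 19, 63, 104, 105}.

3

(9/131) = +1 → QR.
(19/131) = -1 → non-residue.
(63/131) = +1 → QR.
(104/131) = -1 → non-residue.
(105/131) = +1 → QR.
Total quadratic residues among the 5: 3.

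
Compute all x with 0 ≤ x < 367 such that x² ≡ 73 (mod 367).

133, 234

Since 367 ≡ 3 (mod 4), a square root of 73 is 73^((367+1)/4) = 73^92 mod 367.
Repeated squaring: 73^2≡191, 73^4≡148, 73^8≡251, 73^16≡244, 73^32≡82, 73^64≡118 (mod 367).
73^92 = 73^(64+16+8+4) ≡ 234 (mod 367).
Check: 234² = 54756 ≡ 73 (mod 367). The two roots are 133 and 234.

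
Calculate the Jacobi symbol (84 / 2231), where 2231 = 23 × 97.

Pull out 2^2: since 2231 ≡ 7 (mod 8), (2/2231) = +1, so (2/2231)^2 = +1.
Reciprocity: 21 ≡ 1 and 2231 ≡ 3 (mod 4), so (21/2231) = +(2231/21).
Reduce top mod 21: now compute (5/21).
Reciprocity: 5 ≡ 1 and 21 ≡ 1 (mod 4), so (5/21) = +(21/5).
Reduce top mod 5: now compute (1/5).
Reached (1/5) = 1. Collecting the sign flips along the way, the symbol is +1.

1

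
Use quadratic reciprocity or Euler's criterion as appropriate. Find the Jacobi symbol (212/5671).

Pull out 2^2: since 5671 ≡ 7 (mod 8), (2/5671) = +1, so (2/5671)^2 = +1.
Reciprocity: 53 ≡ 1 and 5671 ≡ 3 (mod 4), so (53/5671) = +(5671/53).
Reduce top mod 53: now compute (0/53).
Top reduces to 0: gcd > 1, so the symbol is 0.

0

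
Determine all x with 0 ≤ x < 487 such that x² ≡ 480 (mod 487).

Since 487 ≡ 3 (mod 4), a square root of 480 is 480^((487+1)/4) = 480^122 mod 487.
Repeated squaring: 480^2≡49, 480^4≡453, 480^8≡182, 480^16≡8, 480^32≡64, 480^64≡200 (mod 487).
480^122 = 480^(64+32+16+8+2) ≡ 280 (mod 487).
Check: 280² = 78400 ≡ 480 (mod 487). The two roots are 207 and 280.

207, 280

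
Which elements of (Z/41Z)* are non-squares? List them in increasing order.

3 6 7 11 12 13 14 15 17 19 22 24 26 27 28 29 30 34 35 38

Square k = 1,…,20 (k and 41−k give the same square):
1²=1, 2²=4, 3²=9, 4²=16, 5²=25, 6²=36, 7²≡8, 8²≡23, 9²≡40, 10²≡18, 11²≡39, 12²≡21, 13²≡5, 14²≡32, 15²≡20, 16²≡10, 17²≡2, 18²≡37, 19²≡33, 20²≡31 (mod 41).
The residues are {1, 2, 4, 5, 8, 9, 10, 16, 18, 20, 21, 23, 25, 31, 32, 33, 36, 37, 39, 40}; the non-residues are the remaining 20 nonzero classes.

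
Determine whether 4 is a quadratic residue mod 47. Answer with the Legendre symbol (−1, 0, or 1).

Euler's criterion: (4/47) ≡ 4^23 (mod 47).
4^2 ≡ 16 (mod 47)
4^4 ≡ 21 (mod 47)
4^8 ≡ 18 (mod 47)
4^16 ≡ 42 (mod 47)
4^23 = 4^(16+4+2+1) ≡ 1 (mod 47).
Result is 1, so (4/47) = 1.

1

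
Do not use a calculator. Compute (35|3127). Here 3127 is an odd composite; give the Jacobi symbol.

-1

Reciprocity: 35 ≡ 3 and 3127 ≡ 3 (mod 4), so (35/3127) = −(3127/35).
Reduce top mod 35: now compute (12/35).
Pull out 2^2: since 35 ≡ 3 (mod 8), (2/35) = -1, so (2/35)^2 = +1.
Reciprocity: 3 ≡ 3 and 35 ≡ 3 (mod 4), so (3/35) = −(35/3).
Reduce top mod 3: now compute (2/3).
Pull out 2: since 3 ≡ 3 (mod 8), (2/3) = -1.
Reached (1/3) = 1. Collecting the sign flips along the way, the symbol is -1.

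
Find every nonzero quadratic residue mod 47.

1,2,3,4,6,7,8,9,12,14,16,17,18,21,24,25,27,28,32,34,36,37,42

Square k = 1,…,23 (k and 47−k give the same square):
1²=1, 2²=4, 3²=9, 4²=16, 5²=25, 6²=36, 7²≡2, 8²≡17, 9²≡34, 10²≡6, 11²≡27, 12²≡3, 13²≡28, 14²≡8, 15²≡37, 16²≡21, 17²≡7, 18²≡42, 19²≡32, 20²≡24, 21²≡18, 22²≡14, 23²≡12 (mod 47).
So the quadratic residues mod 47 are {1, 2, 3, 4, 6, 7, 8, 9, 12, 14, 16, 17, 18, 21, 24, 25, 27, 28, 32, 34, 36, 37, 42}.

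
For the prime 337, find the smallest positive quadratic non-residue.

(2/337) = +1, so 2 is a residue.
(3/337) = +1, so 3 is a residue.
(4/337) = +1, so 4 is a residue.
(5/337) = −1, so 5 is the smallest positive non-residue mod 337.

5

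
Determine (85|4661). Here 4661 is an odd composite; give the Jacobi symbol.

-1

Reciprocity: 85 ≡ 1 and 4661 ≡ 1 (mod 4), so (85/4661) = +(4661/85).
Reduce top mod 85: now compute (71/85).
Reciprocity: 71 ≡ 3 and 85 ≡ 1 (mod 4), so (71/85) = +(85/71).
Reduce top mod 71: now compute (14/71).
Pull out 2: since 71 ≡ 7 (mod 8), (2/71) = +1.
Reciprocity: 7 ≡ 3 and 71 ≡ 3 (mod 4), so (7/71) = −(71/7).
Reduce top mod 7: now compute (1/7).
Reached (1/7) = 1. Collecting the sign flips along the way, the symbol is -1.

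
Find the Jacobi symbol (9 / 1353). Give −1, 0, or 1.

Reciprocity: 9 ≡ 1 and 1353 ≡ 1 (mod 4), so (9/1353) = +(1353/9).
Reduce top mod 9: now compute (3/9).
Reciprocity: 3 ≡ 3 and 9 ≡ 1 (mod 4), so (3/9) = +(9/3).
Reduce top mod 3: now compute (0/3).
Top reduces to 0: gcd > 1, so the symbol is 0.

0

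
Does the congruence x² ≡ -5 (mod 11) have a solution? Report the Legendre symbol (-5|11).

-1

Euler's criterion: (-5/11) ≡ 6^5 (mod 11).
6^2 ≡ 3 (mod 11)
6^4 ≡ 9 (mod 11)
6^5 = 6^(4+1) ≡ 10 (mod 11).
Result is 10 ≡ −1, so (-5/11) = −1.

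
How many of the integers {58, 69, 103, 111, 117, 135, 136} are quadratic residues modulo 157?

3

(58/157) = +1 → QR.
(69/157) = -1 → non-residue.
(103/157) = -1 → non-residue.
(111/157) = +1 → QR.
(117/157) = +1 → QR.
(135/157) = -1 → non-residue.
(136/157) = -1 → non-residue.
Total quadratic residues among the 7: 3.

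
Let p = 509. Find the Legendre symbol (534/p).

First reduce: 534 ≡ 25 (mod 509).
Reciprocity: 25 ≡ 1 and 509 ≡ 1 (mod 4), so (25/509) = +(509/25).
Reduce top mod 25: now compute (9/25).
Reciprocity: 9 ≡ 1 and 25 ≡ 1 (mod 4), so (9/25) = +(25/9).
Reduce top mod 9: now compute (7/9).
Reciprocity: 7 ≡ 3 and 9 ≡ 1 (mod 4), so (7/9) = +(9/7).
Reduce top mod 7: now compute (2/7).
Pull out 2: since 7 ≡ 7 (mod 8), (2/7) = +1.
Reached (1/7) = 1. Collecting the sign flips along the way, the symbol is +1.

1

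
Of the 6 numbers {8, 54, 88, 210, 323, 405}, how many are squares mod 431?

(8/431) = +1 → QR.
(54/431) = +1 → QR.
(88/431) = +1 → QR.
(210/431) = -1 → non-residue.
(323/431) = -1 → non-residue.
(405/431) = +1 → QR.
Total quadratic residues among the 6: 4.

4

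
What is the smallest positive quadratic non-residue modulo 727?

(2/727) = +1, so 2 is a residue.
(3/727) = −1, so 3 is the smallest positive non-residue mod 727.

3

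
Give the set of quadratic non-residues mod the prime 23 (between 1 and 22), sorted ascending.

Square k = 1,…,11 (k and 23−k give the same square):
1²=1, 2²=4, 3²=9, 4²=16, 5²≡2, 6²≡13, 7²≡3, 8²≡18, 9²≡12, 10²≡8, 11²≡6 (mod 23).
The residues are {1, 2, 3, 4, 6, 8, 9, 12, 13, 16, 18}; the non-residues are the remaining 11 nonzero classes.

5, 7, 10, 11, 14, 15, 17, 19, 20, 21, 22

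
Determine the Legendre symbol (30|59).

Pull out 2: since 59 ≡ 3 (mod 8), (2/59) = -1.
Reciprocity: 15 ≡ 3 and 59 ≡ 3 (mod 4), so (15/59) = −(59/15).
Reduce top mod 15: now compute (14/15).
Pull out 2: since 15 ≡ 7 (mod 8), (2/15) = +1.
Reciprocity: 7 ≡ 3 and 15 ≡ 3 (mod 4), so (7/15) = −(15/7).
Reduce top mod 7: now compute (1/7).
Reached (1/7) = 1. Collecting the sign flips along the way, the symbol is -1.

-1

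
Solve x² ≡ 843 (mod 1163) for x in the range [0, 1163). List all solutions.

Since 1163 ≡ 3 (mod 4), a square root of 843 is 843^((1163+1)/4) = 843^291 mod 1163.
Repeated squaring: 843^2≡56, 843^4≡810, 843^8≡168, 843^16≡312, 843^32≡815, 843^64≡152, 843^128≡1007, 843^256≡1076 (mod 1163).
843^291 = 843^(256+32+2+1) ≡ 558 (mod 1163).
Check: 558² = 311364 ≡ 843 (mod 1163). The two roots are 558 and 605.

558, 605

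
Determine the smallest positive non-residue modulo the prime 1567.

3

(2/1567) = +1, so 2 is a residue.
(3/1567) = −1, so 3 is the smallest positive non-residue mod 1567.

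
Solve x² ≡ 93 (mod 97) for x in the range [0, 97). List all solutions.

44, 53

97 ≡ 1 (mod 4), so we find a root by search.
Trying successive values, 44² = 1936 ≡ 93 (mod 97). The other root is 97 − 44 = 53.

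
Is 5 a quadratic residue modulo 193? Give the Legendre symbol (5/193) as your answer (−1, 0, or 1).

-1

Euler's criterion: (5/193) ≡ 5^96 (mod 193).
5^2 ≡ 25 (mod 193)
5^4 ≡ 46 (mod 193)
5^8 ≡ 186 (mod 193)
5^16 ≡ 49 (mod 193)
5^32 ≡ 85 (mod 193)
5^64 ≡ 84 (mod 193)
5^96 = 5^(64+32) ≡ 192 (mod 193).
Result is 192 ≡ −1, so (5/193) = −1.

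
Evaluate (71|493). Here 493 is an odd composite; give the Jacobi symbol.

Reciprocity: 71 ≡ 3 and 493 ≡ 1 (mod 4), so (71/493) = +(493/71).
Reduce top mod 71: now compute (67/71).
Reciprocity: 67 ≡ 3 and 71 ≡ 3 (mod 4), so (67/71) = −(71/67).
Reduce top mod 67: now compute (4/67).
Pull out 2^2: since 67 ≡ 3 (mod 8), (2/67) = -1, so (2/67)^2 = +1.
Reached (1/67) = 1. Collecting the sign flips along the way, the symbol is -1.

-1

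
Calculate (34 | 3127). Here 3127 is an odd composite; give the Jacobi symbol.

1

Pull out 2: since 3127 ≡ 7 (mod 8), (2/3127) = +1.
Reciprocity: 17 ≡ 1 and 3127 ≡ 3 (mod 4), so (17/3127) = +(3127/17).
Reduce top mod 17: now compute (16/17).
Pull out 2^4: since 17 ≡ 1 (mod 8), (2/17) = +1, so (2/17)^4 = +1.
Reached (1/17) = 1. Collecting the sign flips along the way, the symbol is +1.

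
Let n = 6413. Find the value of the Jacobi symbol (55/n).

0

Reciprocity: 55 ≡ 3 and 6413 ≡ 1 (mod 4), so (55/6413) = +(6413/55).
Reduce top mod 55: now compute (33/55).
Reciprocity: 33 ≡ 1 and 55 ≡ 3 (mod 4), so (33/55) = +(55/33).
Reduce top mod 33: now compute (22/33).
Pull out 2: since 33 ≡ 1 (mod 8), (2/33) = +1.
Reciprocity: 11 ≡ 3 and 33 ≡ 1 (mod 4), so (11/33) = +(33/11).
Reduce top mod 11: now compute (0/11).
Top reduces to 0: gcd > 1, so the symbol is 0.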